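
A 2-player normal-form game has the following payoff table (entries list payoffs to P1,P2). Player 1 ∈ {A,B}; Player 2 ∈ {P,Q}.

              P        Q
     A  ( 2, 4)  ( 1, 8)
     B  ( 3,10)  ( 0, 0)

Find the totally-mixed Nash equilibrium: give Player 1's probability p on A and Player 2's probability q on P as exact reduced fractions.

P1 mixes 5/7 on A; P2 mixes 1/2 on P

P1 indiff ⇒ q·2+(1-q)·1 = q·3+(1-q)·0 ⇒ q(-1) = (1-q)(-1) ⇒ q = 1/2
P2 indiff ⇒ p·4+(1-p)·10 = p·8+(1-p)·0 ⇒ p(-4) = (1-p)(-10) ⇒ p = 5/7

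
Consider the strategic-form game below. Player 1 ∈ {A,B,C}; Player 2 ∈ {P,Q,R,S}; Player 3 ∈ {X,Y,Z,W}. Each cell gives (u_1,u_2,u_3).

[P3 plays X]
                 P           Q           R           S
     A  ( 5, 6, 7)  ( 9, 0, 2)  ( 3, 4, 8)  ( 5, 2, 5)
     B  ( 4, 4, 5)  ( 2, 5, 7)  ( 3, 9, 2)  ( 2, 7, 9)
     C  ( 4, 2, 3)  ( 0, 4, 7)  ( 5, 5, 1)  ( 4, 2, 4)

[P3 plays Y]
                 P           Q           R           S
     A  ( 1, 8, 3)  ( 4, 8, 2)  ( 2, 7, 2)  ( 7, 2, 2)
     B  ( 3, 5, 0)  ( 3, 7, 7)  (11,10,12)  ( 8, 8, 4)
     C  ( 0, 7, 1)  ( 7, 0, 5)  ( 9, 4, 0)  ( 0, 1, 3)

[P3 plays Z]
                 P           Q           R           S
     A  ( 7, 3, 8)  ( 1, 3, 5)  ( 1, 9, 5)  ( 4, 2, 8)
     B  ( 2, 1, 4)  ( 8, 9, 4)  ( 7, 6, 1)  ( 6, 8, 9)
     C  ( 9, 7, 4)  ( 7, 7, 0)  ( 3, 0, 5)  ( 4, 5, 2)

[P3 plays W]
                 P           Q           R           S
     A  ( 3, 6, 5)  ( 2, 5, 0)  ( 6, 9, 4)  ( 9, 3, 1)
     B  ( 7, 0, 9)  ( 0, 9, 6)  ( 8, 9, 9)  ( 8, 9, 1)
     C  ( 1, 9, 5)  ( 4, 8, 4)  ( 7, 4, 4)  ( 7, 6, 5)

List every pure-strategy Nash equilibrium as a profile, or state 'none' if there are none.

(A,P,X): not NE [P3→Z gives 8>7]
(A,P,Y): not NE [P1→B gives 3>1; P3→Z gives 8>3]
(A,P,Z): not NE [P1→C gives 9>7; P2→R gives 9>3]
(A,P,W): not NE [P1→B gives 7>3; P2→R gives 9>6; P3→Z gives 8>5]
(A,Q,X): not NE [P2→P gives 6>0; P3→Z gives 5>2]
(A,Q,Y): not NE [P1→C gives 7>4; P3→Z gives 5>2]
(A,Q,Z): not NE [P1→B gives 8>1; P2→R gives 9>3]
(A,Q,W): not NE [P1→C gives 4>2; P2→R gives 9>5; P3→Z gives 5>0]
(A,R,X): not NE [P1→C gives 5>3; P2→P gives 6>4]
(A,R,Y): not NE [P1→B gives 11>2; P2→Q gives 8>7; P3→X gives 8>2]
(A,R,Z): not NE [P1→B gives 7>1; P3→X gives 8>5]
(A,R,W): not NE [P1→B gives 8>6; P3→X gives 8>4]
(A,S,X): not NE [P2→P gives 6>2; P3→Z gives 8>5]
(A,S,Y): not NE [P1→B gives 8>7; P2→Q gives 8>2; P3→Z gives 8>2]
(A,S,Z): not NE [P1→B gives 6>4; P2→R gives 9>2]
(A,S,W): not NE [P2→R gives 9>3; P3→Z gives 8>1]
(B,P,X): not NE [P1→A gives 5>4; P2→R gives 9>4; P3→W gives 9>5]
(B,P,Y): not NE [P2→R gives 10>5; P3→W gives 9>0]
(B,P,Z): not NE [P1→C gives 9>2; P2→Q gives 9>1; P3→W gives 9>4]
(B,P,W): not NE [P2→S gives 9>0]
(B,Q,X): not NE [P1→A gives 9>2; P2→R gives 9>5]
(B,Q,Y): not NE [P1→C gives 7>3; P2→R gives 10>7]
(B,Q,Z): not NE [P3→Y gives 7>4]
(B,Q,W): not NE [P1→C gives 4>0; P3→Y gives 7>6]
(B,R,X): not NE [P1→C gives 5>3; P3→Y gives 12>2]
(B,R,Y): NE
(B,R,Z): not NE [P2→Q gives 9>6; P3→Y gives 12>1]
(B,R,W): not NE [P3→Y gives 12>9]
(B,S,X): not NE [P1→A gives 5>2; P2→R gives 9>7]
(B,S,Y): not NE [P2→R gives 10>8; P3→Z gives 9>4]
(B,S,Z): not NE [P2→Q gives 9>8]
(B,S,W): not NE [P1→A gives 9>8; P3→Z gives 9>1]
(C,P,X): not NE [P1→A gives 5>4; P2→R gives 5>2; P3→W gives 5>3]
(C,P,Y): not NE [P1→B gives 3>0; P3→W gives 5>1]
(C,P,Z): not NE [P3→W gives 5>4]
(C,P,W): not NE [P1→B gives 7>1]
(C,Q,X): not NE [P1→A gives 9>0; P2→R gives 5>4]
(C,Q,Y): not NE [P2→P gives 7>0; P3→X gives 7>5]
(C,Q,Z): not NE [P1→B gives 8>7; P3→X gives 7>0]
(C,Q,W): not NE [P2→P gives 9>8; P3→X gives 7>4]
(C,R,X): not NE [P3→Z gives 5>1]
(C,R,Y): not NE [P1→B gives 11>9; P2→P gives 7>4; P3→Z gives 5>0]
(C,R,Z): not NE [P1→B gives 7>3; P2→Q gives 7>0]
(C,R,W): not NE [P1→B gives 8>7; P2→P gives 9>4; P3→Z gives 5>4]
(C,S,X): not NE [P1→A gives 5>4; P2→R gives 5>2; P3→W gives 5>4]
(C,S,Y): not NE [P1→B gives 8>0; P2→P gives 7>1; P3→W gives 5>3]
(C,S,Z): not NE [P1→B gives 6>4; P2→Q gives 7>5; P3→W gives 5>2]
(C,S,W): not NE [P1→A gives 9>7; P2→P gives 9>6]

PSNE = {(B,R,Y)}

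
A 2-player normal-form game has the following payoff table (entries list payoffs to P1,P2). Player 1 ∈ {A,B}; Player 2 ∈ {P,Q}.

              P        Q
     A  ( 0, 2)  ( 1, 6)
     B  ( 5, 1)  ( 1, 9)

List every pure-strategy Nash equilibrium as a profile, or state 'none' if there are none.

(A,P): not NE [P1→B gives 5>0; P2→Q gives 6>2]
(A,Q): NE
(B,P): not NE [P2→Q gives 9>1]
(B,Q): NE

PSNE = {(A,Q), (B,Q)}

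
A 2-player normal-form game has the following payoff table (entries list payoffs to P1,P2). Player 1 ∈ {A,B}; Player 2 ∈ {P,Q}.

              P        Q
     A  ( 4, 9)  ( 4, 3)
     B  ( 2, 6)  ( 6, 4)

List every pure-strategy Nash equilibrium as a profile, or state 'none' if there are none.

NE set: (A,P)

(A,P): NE
(A,Q): not NE [P1→B gives 6>4; P2→P gives 9>3]
(B,P): not NE [P1→A gives 4>2]
(B,Q): not NE [P2→P gives 6>4]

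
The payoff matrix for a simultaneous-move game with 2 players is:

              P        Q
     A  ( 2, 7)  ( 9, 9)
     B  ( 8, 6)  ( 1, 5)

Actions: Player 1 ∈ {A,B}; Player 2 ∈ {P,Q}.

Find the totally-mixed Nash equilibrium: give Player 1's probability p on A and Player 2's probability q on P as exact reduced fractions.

P1 mixes 1/3 on A; P2 mixes 4/7 on P

P1 indiff ⇒ q·2+(1-q)·9 = q·8+(1-q)·1 ⇒ q(-6) = (1-q)(-8) ⇒ q = 4/7
P2 indiff ⇒ p·7+(1-p)·6 = p·9+(1-p)·5 ⇒ p(-2) = (1-p)(-1) ⇒ p = 1/3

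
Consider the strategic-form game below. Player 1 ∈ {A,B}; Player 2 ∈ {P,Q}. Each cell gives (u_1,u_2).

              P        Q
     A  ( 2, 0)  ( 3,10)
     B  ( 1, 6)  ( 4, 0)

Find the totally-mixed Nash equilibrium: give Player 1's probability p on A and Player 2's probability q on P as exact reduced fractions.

P1 indiff ⇒ q·2+(1-q)·3 = q·1+(1-q)·4 ⇒ q(1) = (1-q)(1) ⇒ q = 1/2
P2 indiff ⇒ p·0+(1-p)·6 = p·10+(1-p)·0 ⇒ p(-10) = (1-p)(-6) ⇒ p = 3/8

(p,q) = (3/8, 1/2)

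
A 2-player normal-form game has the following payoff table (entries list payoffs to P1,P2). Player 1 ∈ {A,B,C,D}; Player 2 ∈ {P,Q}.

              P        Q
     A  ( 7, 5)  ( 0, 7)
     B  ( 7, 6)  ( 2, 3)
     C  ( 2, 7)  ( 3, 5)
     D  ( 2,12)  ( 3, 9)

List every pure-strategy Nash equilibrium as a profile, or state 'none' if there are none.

(A,P): not NE [P2→Q gives 7>5]
(A,Q): not NE [P1→D gives 3>0]
(B,P): NE
(B,Q): not NE [P1→D gives 3>2; P2→P gives 6>3]
(C,P): not NE [P1→B gives 7>2]
(C,Q): not NE [P2→P gives 7>5]
(D,P): not NE [P1→B gives 7>2]
(D,Q): not NE [P2→P gives 12>9]

PSNE = {(B,P)}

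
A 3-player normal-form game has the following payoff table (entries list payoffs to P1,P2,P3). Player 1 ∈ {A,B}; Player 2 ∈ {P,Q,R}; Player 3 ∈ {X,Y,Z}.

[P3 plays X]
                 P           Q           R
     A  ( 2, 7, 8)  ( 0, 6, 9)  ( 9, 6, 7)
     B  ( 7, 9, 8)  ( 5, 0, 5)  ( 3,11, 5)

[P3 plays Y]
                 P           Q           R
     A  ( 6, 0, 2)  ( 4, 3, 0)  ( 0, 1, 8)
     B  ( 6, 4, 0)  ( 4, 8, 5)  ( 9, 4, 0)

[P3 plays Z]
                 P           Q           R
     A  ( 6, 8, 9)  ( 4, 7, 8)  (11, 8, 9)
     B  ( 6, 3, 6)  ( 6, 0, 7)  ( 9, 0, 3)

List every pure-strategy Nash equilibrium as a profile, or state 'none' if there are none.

NE set: (A,P,Z), (A,R,Z)

(A,P,X): not NE [P1→B gives 7>2; P3→Z gives 9>8]
(A,P,Y): not NE [P2→Q gives 3>0; P3→Z gives 9>2]
(A,P,Z): NE
(A,Q,X): not NE [P1→B gives 5>0; P2→P gives 7>6]
(A,Q,Y): not NE [P3→X gives 9>0]
(A,Q,Z): not NE [P1→B gives 6>4; P2→R gives 8>7; P3→X gives 9>8]
(A,R,X): not NE [P2→P gives 7>6; P3→Z gives 9>7]
(A,R,Y): not NE [P1→B gives 9>0; P2→Q gives 3>1; P3→Z gives 9>8]
(A,R,Z): NE
(B,P,X): not NE [P2→R gives 11>9]
(B,P,Y): not NE [P2→Q gives 8>4; P3→X gives 8>0]
(B,P,Z): not NE [P3→X gives 8>6]
(B,Q,X): not NE [P2→R gives 11>0; P3→Z gives 7>5]
(B,Q,Y): not NE [P3→Z gives 7>5]
(B,Q,Z): not NE [P2→P gives 3>0]
(B,R,X): not NE [P1→A gives 9>3]
(B,R,Y): not NE [P2→Q gives 8>4; P3→X gives 5>0]
(B,R,Z): not NE [P1→A gives 11>9; P2→P gives 3>0; P3→X gives 5>3]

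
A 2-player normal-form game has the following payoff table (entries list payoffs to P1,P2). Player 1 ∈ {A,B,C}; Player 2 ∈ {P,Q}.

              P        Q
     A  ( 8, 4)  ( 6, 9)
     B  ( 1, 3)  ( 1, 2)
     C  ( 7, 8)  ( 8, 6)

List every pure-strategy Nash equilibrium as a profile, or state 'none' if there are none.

(A,P): not NE [P2→Q gives 9>4]
(A,Q): not NE [P1→C gives 8>6]
(B,P): not NE [P1→A gives 8>1]
(B,Q): not NE [P1→C gives 8>1; P2→P gives 3>2]
(C,P): not NE [P1→A gives 8>7]
(C,Q): not NE [P2→P gives 8>6]

PSNE: ∅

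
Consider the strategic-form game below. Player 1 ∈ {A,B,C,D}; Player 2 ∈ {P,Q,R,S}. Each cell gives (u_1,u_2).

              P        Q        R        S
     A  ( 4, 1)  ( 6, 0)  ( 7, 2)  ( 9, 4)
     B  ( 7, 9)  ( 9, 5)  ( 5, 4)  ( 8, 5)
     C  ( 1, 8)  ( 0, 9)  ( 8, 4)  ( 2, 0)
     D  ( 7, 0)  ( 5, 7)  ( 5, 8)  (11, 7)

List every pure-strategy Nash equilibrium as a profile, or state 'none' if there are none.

PSNE = {(B,P)}

(A,P): not NE [P1→D gives 7>4; P2→S gives 4>1]
(A,Q): not NE [P1→B gives 9>6; P2→S gives 4>0]
(A,R): not NE [P1→C gives 8>7; P2→S gives 4>2]
(A,S): not NE [P1→D gives 11>9]
(B,P): NE
(B,Q): not NE [P2→P gives 9>5]
(B,R): not NE [P1→C gives 8>5; P2→P gives 9>4]
(B,S): not NE [P1→D gives 11>8; P2→P gives 9>5]
(C,P): not NE [P1→D gives 7>1; P2→Q gives 9>8]
(C,Q): not NE [P1→B gives 9>0]
(C,R): not NE [P2→Q gives 9>4]
(C,S): not NE [P1→D gives 11>2; P2→Q gives 9>0]
(D,P): not NE [P2→R gives 8>0]
(D,Q): not NE [P1→B gives 9>5; P2→R gives 8>7]
(D,R): not NE [P1→C gives 8>5]
(D,S): not NE [P2→R gives 8>7]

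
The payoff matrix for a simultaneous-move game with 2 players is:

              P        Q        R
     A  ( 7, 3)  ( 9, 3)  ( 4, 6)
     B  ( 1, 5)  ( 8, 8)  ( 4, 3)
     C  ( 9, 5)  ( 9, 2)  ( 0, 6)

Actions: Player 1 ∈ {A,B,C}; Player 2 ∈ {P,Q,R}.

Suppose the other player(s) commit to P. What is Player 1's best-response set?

u_1(A vs P) = 7
u_1(B vs P) = 1
u_1(C vs P) = 9
max payoff 9 at {C}

BR_1 = {C}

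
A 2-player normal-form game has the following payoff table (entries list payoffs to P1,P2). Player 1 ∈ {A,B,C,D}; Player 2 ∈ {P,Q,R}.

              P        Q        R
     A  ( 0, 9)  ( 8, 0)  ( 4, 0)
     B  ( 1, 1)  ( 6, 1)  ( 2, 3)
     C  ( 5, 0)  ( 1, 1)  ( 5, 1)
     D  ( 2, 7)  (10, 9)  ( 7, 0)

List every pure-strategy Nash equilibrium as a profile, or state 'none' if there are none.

PSNE = {(D,Q)}

(A,P): not NE [P1→C gives 5>0]
(A,Q): not NE [P1→D gives 10>8; P2→P gives 9>0]
(A,R): not NE [P1→D gives 7>4; P2→P gives 9>0]
(B,P): not NE [P1→C gives 5>1; P2→R gives 3>1]
(B,Q): not NE [P1→D gives 10>6; P2→R gives 3>1]
(B,R): not NE [P1→D gives 7>2]
(C,P): not NE [P2→R gives 1>0]
(C,Q): not NE [P1→D gives 10>1]
(C,R): not NE [P1→D gives 7>5]
(D,P): not NE [P1→C gives 5>2; P2→Q gives 9>7]
(D,Q): NE
(D,R): not NE [P2→Q gives 9>0]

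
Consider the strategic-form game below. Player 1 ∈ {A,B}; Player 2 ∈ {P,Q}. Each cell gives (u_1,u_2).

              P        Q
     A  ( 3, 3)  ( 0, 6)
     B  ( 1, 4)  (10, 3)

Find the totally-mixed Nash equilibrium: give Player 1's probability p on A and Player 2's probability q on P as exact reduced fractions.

(p,q) = (1/4, 5/6)

P1 indiff ⇒ q·3+(1-q)·0 = q·1+(1-q)·10 ⇒ q(2) = (1-q)(10) ⇒ q = 5/6
P2 indiff ⇒ p·3+(1-p)·4 = p·6+(1-p)·3 ⇒ p(-3) = (1-p)(-1) ⇒ p = 1/4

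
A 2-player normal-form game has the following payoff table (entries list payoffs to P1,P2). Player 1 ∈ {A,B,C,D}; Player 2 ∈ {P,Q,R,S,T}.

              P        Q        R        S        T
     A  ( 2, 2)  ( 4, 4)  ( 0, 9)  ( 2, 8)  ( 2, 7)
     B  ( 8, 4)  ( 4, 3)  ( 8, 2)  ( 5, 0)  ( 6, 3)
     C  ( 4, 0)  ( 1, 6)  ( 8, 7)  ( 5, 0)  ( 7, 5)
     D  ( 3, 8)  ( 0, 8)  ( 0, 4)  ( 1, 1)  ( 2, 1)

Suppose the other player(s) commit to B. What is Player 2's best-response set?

P2 best: {P}

u_2(P vs B) = 4
u_2(Q vs B) = 3
u_2(R vs B) = 2
u_2(S vs B) = 0
u_2(T vs B) = 3
max payoff 4 at {P}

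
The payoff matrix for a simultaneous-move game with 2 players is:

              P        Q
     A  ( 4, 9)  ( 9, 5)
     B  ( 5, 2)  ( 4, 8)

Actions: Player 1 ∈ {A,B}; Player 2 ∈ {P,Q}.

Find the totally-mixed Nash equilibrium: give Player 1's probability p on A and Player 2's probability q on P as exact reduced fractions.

p=3/5, q=5/6

P1 indiff ⇒ q·4+(1-q)·9 = q·5+(1-q)·4 ⇒ q(-1) = (1-q)(-5) ⇒ q = 5/6
P2 indiff ⇒ p·9+(1-p)·2 = p·5+(1-p)·8 ⇒ p(4) = (1-p)(6) ⇒ p = 3/5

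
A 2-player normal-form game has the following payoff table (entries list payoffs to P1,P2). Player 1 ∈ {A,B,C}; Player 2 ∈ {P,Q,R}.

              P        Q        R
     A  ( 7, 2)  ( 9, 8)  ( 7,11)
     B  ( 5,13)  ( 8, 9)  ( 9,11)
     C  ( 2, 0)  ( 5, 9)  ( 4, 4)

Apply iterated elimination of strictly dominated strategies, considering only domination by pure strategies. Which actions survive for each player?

P1 drop C (A beats it: P:7>2 Q:9>5 R:7>4)
P2 drop Q (R beats it: A:11>8 B:11>9)
P1→{A,B} P2→{P,R}

Remaining: P1:{A,B} P2:{P,R}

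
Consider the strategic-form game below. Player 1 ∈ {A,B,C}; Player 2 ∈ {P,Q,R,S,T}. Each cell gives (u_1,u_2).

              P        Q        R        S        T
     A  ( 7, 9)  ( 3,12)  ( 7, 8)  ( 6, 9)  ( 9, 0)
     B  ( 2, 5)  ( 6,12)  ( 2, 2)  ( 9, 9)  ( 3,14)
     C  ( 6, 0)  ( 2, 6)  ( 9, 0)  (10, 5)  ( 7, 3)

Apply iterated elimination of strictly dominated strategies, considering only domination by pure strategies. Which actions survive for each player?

P2 drop P (Q beats it: A:12>9 B:12>5 C:6>0)
P2 drop R (Q beats it: A:12>8 B:12>2 C:6>0)
P2 drop S (Q beats it: A:12>9 B:12>9 C:6>5)
P1 drop C (A beats it: Q:3>2 T:9>7)
P1→{A,B} P2→{Q,T}

IESDS → P1:{A,B} P2:{Q,T}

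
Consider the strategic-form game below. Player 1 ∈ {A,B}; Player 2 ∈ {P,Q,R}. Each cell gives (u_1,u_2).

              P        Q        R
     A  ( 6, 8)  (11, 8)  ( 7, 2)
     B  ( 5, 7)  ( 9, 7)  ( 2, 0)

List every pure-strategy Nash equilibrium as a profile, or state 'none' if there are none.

Nash profiles: (A,P), (A,Q)

(A,P): NE
(A,Q): NE
(A,R): not NE [P2→Q gives 8>2]
(B,P): not NE [P1→A gives 6>5]
(B,Q): not NE [P1→A gives 11>9]
(B,R): not NE [P1→A gives 7>2; P2→Q gives 7>0]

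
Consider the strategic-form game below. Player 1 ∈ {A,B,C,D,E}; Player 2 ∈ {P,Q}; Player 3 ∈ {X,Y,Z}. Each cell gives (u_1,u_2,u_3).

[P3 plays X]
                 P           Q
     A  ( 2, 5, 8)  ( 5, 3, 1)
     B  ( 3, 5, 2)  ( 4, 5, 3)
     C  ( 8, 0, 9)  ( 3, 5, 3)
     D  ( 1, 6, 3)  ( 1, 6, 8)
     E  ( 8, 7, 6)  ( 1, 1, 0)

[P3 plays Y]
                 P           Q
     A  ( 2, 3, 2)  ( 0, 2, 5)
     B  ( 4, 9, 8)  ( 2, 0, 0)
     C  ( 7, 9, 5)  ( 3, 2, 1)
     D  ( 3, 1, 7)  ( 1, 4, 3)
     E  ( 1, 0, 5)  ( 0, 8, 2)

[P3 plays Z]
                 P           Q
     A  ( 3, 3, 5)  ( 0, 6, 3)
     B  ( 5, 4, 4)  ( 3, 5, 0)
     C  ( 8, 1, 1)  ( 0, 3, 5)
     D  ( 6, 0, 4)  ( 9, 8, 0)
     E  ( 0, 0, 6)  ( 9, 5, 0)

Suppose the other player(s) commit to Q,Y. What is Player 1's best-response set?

u_1(A vs Q,Y) = 0
u_1(B vs Q,Y) = 2
u_1(C vs Q,Y) = 3
u_1(D vs Q,Y) = 1
u_1(E vs Q,Y) = 0
max payoff 3 at {C}

BR_1 = {C}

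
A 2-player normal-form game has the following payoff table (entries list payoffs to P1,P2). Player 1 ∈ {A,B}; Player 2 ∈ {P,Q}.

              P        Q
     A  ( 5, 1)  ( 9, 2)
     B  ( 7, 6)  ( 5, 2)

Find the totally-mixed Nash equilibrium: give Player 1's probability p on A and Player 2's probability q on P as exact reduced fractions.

P1 mixes 4/5 on A; P2 mixes 2/3 on P

P1 indiff ⇒ q·5+(1-q)·9 = q·7+(1-q)·5 ⇒ q(-2) = (1-q)(-4) ⇒ q = 2/3
P2 indiff ⇒ p·1+(1-p)·6 = p·2+(1-p)·2 ⇒ p(-1) = (1-p)(-4) ⇒ p = 4/5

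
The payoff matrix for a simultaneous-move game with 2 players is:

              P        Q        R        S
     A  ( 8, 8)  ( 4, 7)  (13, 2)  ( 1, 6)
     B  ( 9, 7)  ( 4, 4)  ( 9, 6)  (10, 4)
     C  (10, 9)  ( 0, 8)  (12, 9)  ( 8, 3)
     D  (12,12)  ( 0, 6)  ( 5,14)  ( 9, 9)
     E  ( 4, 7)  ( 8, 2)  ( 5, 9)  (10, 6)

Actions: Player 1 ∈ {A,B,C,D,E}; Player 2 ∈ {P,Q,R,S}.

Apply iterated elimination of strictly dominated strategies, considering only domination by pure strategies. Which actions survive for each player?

Remaining: P1:{A,C,D} P2:{P,R}

P2 drop Q (P beats it: A:8>7 B:7>4 C:9>8 D:12>6 E:7>2)
P2 drop S (P beats it: A:8>6 B:7>4 C:9>3 D:12>9 E:7>6)
P1 drop B (C beats it: P:10>9 R:12>9)
P1 drop E (A beats it: P:8>4 R:13>5)
P1→{A,C,D} P2→{P,R}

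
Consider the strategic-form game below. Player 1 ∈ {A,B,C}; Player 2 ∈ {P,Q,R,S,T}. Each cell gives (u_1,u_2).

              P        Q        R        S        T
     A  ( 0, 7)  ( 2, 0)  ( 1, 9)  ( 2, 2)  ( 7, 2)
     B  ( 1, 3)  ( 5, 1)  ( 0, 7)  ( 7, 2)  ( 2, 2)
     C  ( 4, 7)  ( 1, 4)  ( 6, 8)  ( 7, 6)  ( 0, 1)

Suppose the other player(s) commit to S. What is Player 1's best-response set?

u_1(A vs S) = 2
u_1(B vs S) = 7
u_1(C vs S) = 7
max payoff 7 at {B,C}

argmax u_1 = {B,C}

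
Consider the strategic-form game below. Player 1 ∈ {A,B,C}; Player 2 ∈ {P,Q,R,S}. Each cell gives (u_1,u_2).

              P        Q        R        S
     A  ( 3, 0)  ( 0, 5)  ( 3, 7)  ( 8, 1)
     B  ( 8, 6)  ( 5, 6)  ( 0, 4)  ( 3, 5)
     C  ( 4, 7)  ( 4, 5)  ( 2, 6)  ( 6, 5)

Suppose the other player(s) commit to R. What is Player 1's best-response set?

BR_1 = {A}

u_1(A vs R) = 3
u_1(B vs R) = 0
u_1(C vs R) = 2
max payoff 3 at {A}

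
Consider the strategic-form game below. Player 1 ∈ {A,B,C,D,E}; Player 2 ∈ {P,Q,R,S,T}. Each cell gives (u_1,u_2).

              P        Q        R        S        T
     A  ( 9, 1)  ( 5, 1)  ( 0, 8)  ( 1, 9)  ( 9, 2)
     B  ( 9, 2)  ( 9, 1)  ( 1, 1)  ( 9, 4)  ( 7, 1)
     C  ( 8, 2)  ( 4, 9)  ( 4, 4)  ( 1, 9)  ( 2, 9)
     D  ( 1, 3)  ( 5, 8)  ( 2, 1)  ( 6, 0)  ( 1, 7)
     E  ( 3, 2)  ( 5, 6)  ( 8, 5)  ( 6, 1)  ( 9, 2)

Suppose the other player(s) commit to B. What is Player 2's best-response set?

P2 best: {S}

u_2(P vs B) = 2
u_2(Q vs B) = 1
u_2(R vs B) = 1
u_2(S vs B) = 4
u_2(T vs B) = 1
max payoff 4 at {S}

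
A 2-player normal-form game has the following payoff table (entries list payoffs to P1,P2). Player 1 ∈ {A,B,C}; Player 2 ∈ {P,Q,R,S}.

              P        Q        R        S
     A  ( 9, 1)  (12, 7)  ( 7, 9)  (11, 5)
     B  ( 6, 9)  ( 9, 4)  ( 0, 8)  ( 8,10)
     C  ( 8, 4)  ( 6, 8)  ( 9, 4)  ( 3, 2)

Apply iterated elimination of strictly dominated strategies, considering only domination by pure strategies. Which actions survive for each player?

Survivors P1:{A,C} P2:{Q,R}

P1 drop B (A beats it: P:9>6 Q:12>9 R:7>0 S:11>8)
P2 drop P (Q beats it: A:7>1 C:8>4)
P2 drop S (Q beats it: A:7>5 C:8>2)
P1→{A,C} P2→{Q,R}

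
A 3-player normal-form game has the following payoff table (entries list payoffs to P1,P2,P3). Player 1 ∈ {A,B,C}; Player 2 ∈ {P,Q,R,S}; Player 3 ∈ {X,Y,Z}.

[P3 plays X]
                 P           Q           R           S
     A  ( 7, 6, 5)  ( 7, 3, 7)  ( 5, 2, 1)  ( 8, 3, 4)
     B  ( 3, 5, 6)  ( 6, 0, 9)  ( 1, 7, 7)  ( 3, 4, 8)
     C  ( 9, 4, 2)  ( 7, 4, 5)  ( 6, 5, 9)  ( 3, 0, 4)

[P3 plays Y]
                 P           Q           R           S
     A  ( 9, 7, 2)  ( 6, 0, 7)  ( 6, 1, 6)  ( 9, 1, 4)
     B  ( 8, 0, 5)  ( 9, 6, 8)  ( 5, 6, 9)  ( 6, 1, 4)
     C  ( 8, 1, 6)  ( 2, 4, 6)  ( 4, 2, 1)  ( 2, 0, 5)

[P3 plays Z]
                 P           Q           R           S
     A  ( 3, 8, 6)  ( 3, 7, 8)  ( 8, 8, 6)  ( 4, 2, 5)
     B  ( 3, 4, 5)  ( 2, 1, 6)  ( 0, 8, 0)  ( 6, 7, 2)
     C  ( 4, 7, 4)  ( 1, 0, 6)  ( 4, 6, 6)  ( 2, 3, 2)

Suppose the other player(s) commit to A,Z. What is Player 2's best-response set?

BR_2 = {P,R}

u_2(P vs A,Z) = 8
u_2(Q vs A,Z) = 7
u_2(R vs A,Z) = 8
u_2(S vs A,Z) = 2
max payoff 8 at {P,R}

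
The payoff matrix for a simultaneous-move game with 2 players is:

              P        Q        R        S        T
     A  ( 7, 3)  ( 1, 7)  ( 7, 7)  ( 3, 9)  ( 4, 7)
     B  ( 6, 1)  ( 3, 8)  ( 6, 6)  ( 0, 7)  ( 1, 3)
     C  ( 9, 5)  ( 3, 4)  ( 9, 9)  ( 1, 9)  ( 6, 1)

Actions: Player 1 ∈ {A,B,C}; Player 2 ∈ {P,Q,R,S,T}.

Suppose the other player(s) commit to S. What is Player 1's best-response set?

u_1(A vs S) = 3
u_1(B vs S) = 0
u_1(C vs S) = 1
max payoff 3 at {A}

argmax u_1 = {A}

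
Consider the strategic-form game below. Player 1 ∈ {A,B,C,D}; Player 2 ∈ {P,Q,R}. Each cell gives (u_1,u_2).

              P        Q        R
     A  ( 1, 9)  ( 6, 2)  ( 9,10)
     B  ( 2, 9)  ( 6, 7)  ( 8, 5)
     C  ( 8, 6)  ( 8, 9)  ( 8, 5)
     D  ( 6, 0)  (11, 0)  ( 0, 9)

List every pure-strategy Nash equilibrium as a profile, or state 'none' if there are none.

(A,P): not NE [P1→C gives 8>1; P2→R gives 10>9]
(A,Q): not NE [P1→D gives 11>6; P2→R gives 10>2]
(A,R): NE
(B,P): not NE [P1→C gives 8>2]
(B,Q): not NE [P1→D gives 11>6; P2→P gives 9>7]
(B,R): not NE [P1→A gives 9>8; P2→P gives 9>5]
(C,P): not NE [P2→Q gives 9>6]
(C,Q): not NE [P1→D gives 11>8]
(C,R): not NE [P1→A gives 9>8; P2→Q gives 9>5]
(D,P): not NE [P1→C gives 8>6; P2→R gives 9>0]
(D,Q): not NE [P2→R gives 9>0]
(D,R): not NE [P1→A gives 9>0]

Nash profiles: (A,R)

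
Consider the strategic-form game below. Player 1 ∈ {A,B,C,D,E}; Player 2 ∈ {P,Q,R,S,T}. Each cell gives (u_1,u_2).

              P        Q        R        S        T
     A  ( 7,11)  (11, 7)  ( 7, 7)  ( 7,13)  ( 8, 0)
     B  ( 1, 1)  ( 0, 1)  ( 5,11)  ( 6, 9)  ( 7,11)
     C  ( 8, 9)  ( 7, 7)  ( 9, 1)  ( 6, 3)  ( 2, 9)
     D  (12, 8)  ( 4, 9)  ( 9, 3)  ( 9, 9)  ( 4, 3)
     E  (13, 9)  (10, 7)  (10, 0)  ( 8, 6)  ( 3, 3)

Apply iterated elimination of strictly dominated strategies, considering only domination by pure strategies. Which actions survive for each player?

P1 drop B (A beats it: P:7>1 Q:11>0 R:7>5 S:7>6 T:8>7)
P1 drop C (E beats it: P:13>8 Q:10>7 R:10>9 S:8>6 T:3>2)
P2 drop R (P beats it: A:11>7 D:8>3 E:9>0)
P2 drop T (P beats it: A:11>0 D:8>3 E:9>3)
P1→{A,D,E} P2→{P,Q,S}

IESDS → P1:{A,D,E} P2:{P,Q,S}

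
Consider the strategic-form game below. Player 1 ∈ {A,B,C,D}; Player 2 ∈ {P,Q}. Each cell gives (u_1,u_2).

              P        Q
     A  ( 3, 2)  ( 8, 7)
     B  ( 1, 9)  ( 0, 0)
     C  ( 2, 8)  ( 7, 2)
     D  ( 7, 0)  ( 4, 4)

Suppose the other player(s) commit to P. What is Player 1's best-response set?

u_1(A vs P) = 3
u_1(B vs P) = 1
u_1(C vs P) = 2
u_1(D vs P) = 7
max payoff 7 at {D}

argmax u_1 = {D}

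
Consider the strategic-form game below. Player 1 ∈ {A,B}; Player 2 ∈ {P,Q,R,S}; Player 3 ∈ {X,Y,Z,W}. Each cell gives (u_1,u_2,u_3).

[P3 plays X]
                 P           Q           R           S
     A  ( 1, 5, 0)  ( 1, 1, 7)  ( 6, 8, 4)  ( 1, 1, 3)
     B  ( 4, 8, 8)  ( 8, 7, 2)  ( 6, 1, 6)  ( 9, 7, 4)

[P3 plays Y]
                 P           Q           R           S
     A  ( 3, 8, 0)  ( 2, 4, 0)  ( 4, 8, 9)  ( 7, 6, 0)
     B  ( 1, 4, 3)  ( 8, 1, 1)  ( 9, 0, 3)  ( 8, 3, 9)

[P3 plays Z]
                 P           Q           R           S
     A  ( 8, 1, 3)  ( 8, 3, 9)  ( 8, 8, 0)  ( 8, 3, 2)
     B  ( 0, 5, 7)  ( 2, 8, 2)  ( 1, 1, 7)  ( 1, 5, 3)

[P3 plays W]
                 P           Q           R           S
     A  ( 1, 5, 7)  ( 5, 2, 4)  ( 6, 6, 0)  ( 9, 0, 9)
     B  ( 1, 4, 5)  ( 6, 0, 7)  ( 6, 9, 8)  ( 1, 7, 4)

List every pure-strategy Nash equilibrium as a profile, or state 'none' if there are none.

NE set: (B,P,X), (B,R,W)

(A,P,X): not NE [P1→B gives 4>1; P2→R gives 8>5; P3→W gives 7>0]
(A,P,Y): not NE [P3→W gives 7>0]
(A,P,Z): not NE [P2→R gives 8>1; P3→W gives 7>3]
(A,P,W): not NE [P2→R gives 6>5]
(A,Q,X): not NE [P1→B gives 8>1; P2→R gives 8>1; P3→Z gives 9>7]
(A,Q,Y): not NE [P1→B gives 8>2; P2→R gives 8>4; P3→Z gives 9>0]
(A,Q,Z): not NE [P2→R gives 8>3]
(A,Q,W): not NE [P1→B gives 6>5; P2→R gives 6>2; P3→Z gives 9>4]
(A,R,X): not NE [P3→Y gives 9>4]
(A,R,Y): not NE [P1→B gives 9>4]
(A,R,Z): not NE [P3→Y gives 9>0]
(A,R,W): not NE [P3→Y gives 9>0]
(A,S,X): not NE [P1→B gives 9>1; P2→R gives 8>1; P3→W gives 9>3]
(A,S,Y): not NE [P1→B gives 8>7; P2→R gives 8>6; P3→W gives 9>0]
(A,S,Z): not NE [P2→R gives 8>3; P3→W gives 9>2]
(A,S,W): not NE [P2→R gives 6>0]
(B,P,X): NE
(B,P,Y): not NE [P1→A gives 3>1; P3→X gives 8>3]
(B,P,Z): not NE [P1→A gives 8>0; P2→Q gives 8>5; P3→X gives 8>7]
(B,P,W): not NE [P2→R gives 9>4; P3→X gives 8>5]
(B,Q,X): not NE [P2→P gives 8>7; P3→W gives 7>2]
(B,Q,Y): not NE [P2→P gives 4>1; P3→W gives 7>1]
(B,Q,Z): not NE [P1→A gives 8>2; P3→W gives 7>2]
(B,Q,W): not NE [P2→R gives 9>0]
(B,R,X): not NE [P2→P gives 8>1; P3→W gives 8>6]
(B,R,Y): not NE [P2→P gives 4>0; P3→W gives 8>3]
(B,R,Z): not NE [P1→A gives 8>1; P2→Q gives 8>1; P3→W gives 8>7]
(B,R,W): NE
(B,S,X): not NE [P2→P gives 8>7; P3→Y gives 9>4]
(B,S,Y): not NE [P2→P gives 4>3]
(B,S,Z): not NE [P1→A gives 8>1; P2→Q gives 8>5; P3→Y gives 9>3]
(B,S,W): not NE [P1→A gives 9>1; P2→R gives 9>7; P3→Y gives 9>4]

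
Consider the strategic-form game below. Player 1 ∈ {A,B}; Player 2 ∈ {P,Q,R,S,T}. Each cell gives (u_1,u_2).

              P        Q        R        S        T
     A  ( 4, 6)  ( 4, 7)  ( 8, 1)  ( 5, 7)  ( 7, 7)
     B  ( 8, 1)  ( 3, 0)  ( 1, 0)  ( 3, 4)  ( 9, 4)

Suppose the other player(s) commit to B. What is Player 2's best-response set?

u_2(P vs B) = 1
u_2(Q vs B) = 0
u_2(R vs B) = 0
u_2(S vs B) = 4
u_2(T vs B) = 4
max payoff 4 at {S,T}

argmax u_2 = {S,T}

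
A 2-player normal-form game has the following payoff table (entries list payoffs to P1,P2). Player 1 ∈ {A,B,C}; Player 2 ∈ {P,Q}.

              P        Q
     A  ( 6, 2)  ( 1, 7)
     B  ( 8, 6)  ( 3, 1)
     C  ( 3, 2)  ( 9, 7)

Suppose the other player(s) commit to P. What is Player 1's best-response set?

P1 best: {B}

u_1(A vs P) = 6
u_1(B vs P) = 8
u_1(C vs P) = 3
max payoff 8 at {B}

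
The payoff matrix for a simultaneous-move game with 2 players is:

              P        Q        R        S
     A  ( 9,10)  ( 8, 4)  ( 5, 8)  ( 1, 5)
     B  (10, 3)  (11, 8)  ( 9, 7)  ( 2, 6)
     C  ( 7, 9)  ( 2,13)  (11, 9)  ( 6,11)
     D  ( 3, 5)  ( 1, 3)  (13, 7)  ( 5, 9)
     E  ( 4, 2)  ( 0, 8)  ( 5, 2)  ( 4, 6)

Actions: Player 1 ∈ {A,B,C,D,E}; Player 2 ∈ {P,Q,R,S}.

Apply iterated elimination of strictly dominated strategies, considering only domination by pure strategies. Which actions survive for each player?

P1 drop A (B beats it: P:10>9 Q:11>8 R:9>5 S:2>1)
P1 drop E (C beats it: P:7>4 Q:2>0 R:11>5 S:6>4)
P2 drop P (S beats it: B:6>3 C:11>9 D:9>5)
P1→{B,C,D} P2→{Q,R,S}

Survivors P1:{B,C,D} P2:{Q,R,S}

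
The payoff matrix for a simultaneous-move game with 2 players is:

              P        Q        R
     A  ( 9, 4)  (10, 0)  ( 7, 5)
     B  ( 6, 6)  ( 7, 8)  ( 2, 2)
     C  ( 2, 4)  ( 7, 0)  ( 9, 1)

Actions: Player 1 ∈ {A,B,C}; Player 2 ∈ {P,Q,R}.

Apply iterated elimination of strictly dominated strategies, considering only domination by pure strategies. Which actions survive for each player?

Remaining: P1:{A,C} P2:{P,R}

P1 drop B (A beats it: P:9>6 Q:10>7 R:7>2)
P2 drop Q (P beats it: A:4>0 C:4>0)
P1→{A,C} P2→{P,R}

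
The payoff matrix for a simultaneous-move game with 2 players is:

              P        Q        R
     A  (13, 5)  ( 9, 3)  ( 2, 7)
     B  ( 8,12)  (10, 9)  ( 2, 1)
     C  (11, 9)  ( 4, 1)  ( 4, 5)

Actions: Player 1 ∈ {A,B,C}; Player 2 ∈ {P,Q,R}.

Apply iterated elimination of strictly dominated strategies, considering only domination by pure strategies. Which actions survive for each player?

IESDS → P1:{A,C} P2:{P,R}

P2 drop Q (P beats it: A:5>3 B:12>9 C:9>1)
P1 drop B (C beats it: P:11>8 R:4>2)
P1→{A,C} P2→{P,R}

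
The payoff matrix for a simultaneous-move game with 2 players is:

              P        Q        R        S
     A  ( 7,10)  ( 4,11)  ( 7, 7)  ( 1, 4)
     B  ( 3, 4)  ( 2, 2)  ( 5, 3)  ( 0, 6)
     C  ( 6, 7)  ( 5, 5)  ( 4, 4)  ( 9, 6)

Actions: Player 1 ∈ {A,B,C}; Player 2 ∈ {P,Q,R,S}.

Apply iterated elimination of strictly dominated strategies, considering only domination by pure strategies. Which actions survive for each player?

IESDS → P1:{A,C} P2:{P,Q}

P1 drop B (A beats it: P:7>3 Q:4>2 R:7>5 S:1>0)
P2 drop R (P beats it: A:10>7 C:7>4)
P2 drop S (P beats it: A:10>4 C:7>6)
P1→{A,C} P2→{P,Q}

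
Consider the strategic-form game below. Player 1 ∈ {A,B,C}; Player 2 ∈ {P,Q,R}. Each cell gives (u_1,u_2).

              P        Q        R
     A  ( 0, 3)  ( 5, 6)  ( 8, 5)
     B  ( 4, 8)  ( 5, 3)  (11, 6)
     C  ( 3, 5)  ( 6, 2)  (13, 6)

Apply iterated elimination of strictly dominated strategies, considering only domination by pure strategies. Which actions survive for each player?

Survivors P1:{B,C} P2:{P,R}

P1 drop A (C beats it: P:3>0 Q:6>5 R:13>8)
P2 drop Q (P beats it: B:8>3 C:5>2)
P1→{B,C} P2→{P,R}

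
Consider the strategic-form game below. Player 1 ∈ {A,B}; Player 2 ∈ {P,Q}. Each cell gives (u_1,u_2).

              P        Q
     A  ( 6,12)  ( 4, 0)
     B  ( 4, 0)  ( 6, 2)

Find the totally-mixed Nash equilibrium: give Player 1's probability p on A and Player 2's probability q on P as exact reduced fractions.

P1 indiff ⇒ q·6+(1-q)·4 = q·4+(1-q)·6 ⇒ q(2) = (1-q)(2) ⇒ q = 1/2
P2 indiff ⇒ p·12+(1-p)·0 = p·0+(1-p)·2 ⇒ p(12) = (1-p)(2) ⇒ p = 1/7

p=1/7, q=1/2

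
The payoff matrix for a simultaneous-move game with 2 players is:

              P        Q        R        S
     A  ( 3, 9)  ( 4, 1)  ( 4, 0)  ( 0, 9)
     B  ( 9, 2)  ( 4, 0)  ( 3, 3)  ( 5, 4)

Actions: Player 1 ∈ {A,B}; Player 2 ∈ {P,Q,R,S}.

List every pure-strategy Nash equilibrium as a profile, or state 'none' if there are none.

PSNE = {(B,S)}

(A,P): not NE [P1→B gives 9>3]
(A,Q): not NE [P2→S gives 9>1]
(A,R): not NE [P2→S gives 9>0]
(A,S): not NE [P1→B gives 5>0]
(B,P): not NE [P2→S gives 4>2]
(B,Q): not NE [P2→S gives 4>0]
(B,R): not NE [P1→A gives 4>3; P2→S gives 4>3]
(B,S): NE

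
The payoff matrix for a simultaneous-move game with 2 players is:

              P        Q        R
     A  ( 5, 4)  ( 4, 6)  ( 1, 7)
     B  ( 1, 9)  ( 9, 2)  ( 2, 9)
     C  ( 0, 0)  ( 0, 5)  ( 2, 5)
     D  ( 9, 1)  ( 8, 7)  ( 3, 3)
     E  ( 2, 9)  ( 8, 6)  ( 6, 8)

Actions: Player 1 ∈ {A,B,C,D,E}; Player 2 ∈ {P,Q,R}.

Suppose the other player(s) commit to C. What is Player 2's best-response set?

BR_2 = {Q,R}

u_2(P vs C) = 0
u_2(Q vs C) = 5
u_2(R vs C) = 5
max payoff 5 at {Q,R}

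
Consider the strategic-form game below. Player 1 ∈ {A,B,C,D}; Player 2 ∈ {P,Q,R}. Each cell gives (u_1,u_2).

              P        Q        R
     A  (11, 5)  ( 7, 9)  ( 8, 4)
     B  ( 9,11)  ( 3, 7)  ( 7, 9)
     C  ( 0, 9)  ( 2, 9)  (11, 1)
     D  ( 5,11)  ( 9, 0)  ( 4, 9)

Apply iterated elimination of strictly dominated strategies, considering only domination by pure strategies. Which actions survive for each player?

Survivors P1:{A,D} P2:{P,Q}

P1 drop B (A beats it: P:11>9 Q:7>3 R:8>7)
P2 drop R (P beats it: A:5>4 C:9>1 D:11>9)
P1 drop C (A beats it: P:11>0 Q:7>2)
P1→{A,D} P2→{P,Q}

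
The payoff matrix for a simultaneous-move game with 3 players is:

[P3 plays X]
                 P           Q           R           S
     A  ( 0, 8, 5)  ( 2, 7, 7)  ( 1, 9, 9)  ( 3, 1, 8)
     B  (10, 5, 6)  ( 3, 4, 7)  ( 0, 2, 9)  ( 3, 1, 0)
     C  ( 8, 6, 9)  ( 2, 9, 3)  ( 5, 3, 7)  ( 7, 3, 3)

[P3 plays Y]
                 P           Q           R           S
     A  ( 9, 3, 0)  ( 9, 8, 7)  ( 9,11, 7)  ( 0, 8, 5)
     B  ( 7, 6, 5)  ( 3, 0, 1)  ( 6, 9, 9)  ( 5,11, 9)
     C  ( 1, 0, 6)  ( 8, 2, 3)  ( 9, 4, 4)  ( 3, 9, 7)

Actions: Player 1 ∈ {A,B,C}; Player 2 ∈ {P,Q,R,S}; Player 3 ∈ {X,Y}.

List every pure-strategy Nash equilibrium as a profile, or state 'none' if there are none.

Nash profiles: (B,P,X), (B,S,Y)

(A,P,X): not NE [P1→B gives 10>0; P2→R gives 9>8]
(A,P,Y): not NE [P2→R gives 11>3; P3→X gives 5>0]
(A,Q,X): not NE [P1→B gives 3>2; P2→R gives 9>7]
(A,Q,Y): not NE [P2→R gives 11>8]
(A,R,X): not NE [P1→C gives 5>1]
(A,R,Y): not NE [P3→X gives 9>7]
(A,S,X): not NE [P1→C gives 7>3; P2→R gives 9>1]
(A,S,Y): not NE [P1→B gives 5>0; P2→R gives 11>8; P3→X gives 8>5]
(B,P,X): NE
(B,P,Y): not NE [P1→A gives 9>7; P2→S gives 11>6; P3→X gives 6>5]
(B,Q,X): not NE [P2→P gives 5>4]
(B,Q,Y): not NE [P1→A gives 9>3; P2→S gives 11>0; P3→X gives 7>1]
(B,R,X): not NE [P1→C gives 5>0; P2→P gives 5>2]
(B,R,Y): not NE [P1→C gives 9>6; P2→S gives 11>9]
(B,S,X): not NE [P1→C gives 7>3; P2→P gives 5>1; P3→Y gives 9>0]
(B,S,Y): NE
(C,P,X): not NE [P1→B gives 10>8; P2→Q gives 9>6]
(C,P,Y): not NE [P1→A gives 9>1; P2→S gives 9>0; P3→X gives 9>6]
(C,Q,X): not NE [P1→B gives 3>2]
(C,Q,Y): not NE [P1→A gives 9>8; P2→S gives 9>2]
(C,R,X): not NE [P2→Q gives 9>3]
(C,R,Y): not NE [P2→S gives 9>4; P3→X gives 7>4]
(C,S,X): not NE [P2→Q gives 9>3; P3→Y gives 7>3]
(C,S,Y): not NE [P1→B gives 5>3]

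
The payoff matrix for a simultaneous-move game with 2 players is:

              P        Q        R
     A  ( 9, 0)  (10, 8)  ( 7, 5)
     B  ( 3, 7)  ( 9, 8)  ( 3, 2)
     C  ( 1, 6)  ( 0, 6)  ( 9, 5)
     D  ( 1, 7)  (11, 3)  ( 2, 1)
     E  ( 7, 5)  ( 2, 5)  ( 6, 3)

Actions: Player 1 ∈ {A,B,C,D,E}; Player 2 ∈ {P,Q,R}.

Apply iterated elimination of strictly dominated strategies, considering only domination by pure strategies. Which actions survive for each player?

Survivors P1:{A,D} P2:{P,Q}

P1 drop B (A beats it: P:9>3 Q:10>9 R:7>3)
P1 drop E (A beats it: P:9>7 Q:10>2 R:7>6)
P2 drop R (Q beats it: A:8>5 C:6>5 D:3>1)
P1 drop C (A beats it: P:9>1 Q:10>0)
P1→{A,D} P2→{P,Q}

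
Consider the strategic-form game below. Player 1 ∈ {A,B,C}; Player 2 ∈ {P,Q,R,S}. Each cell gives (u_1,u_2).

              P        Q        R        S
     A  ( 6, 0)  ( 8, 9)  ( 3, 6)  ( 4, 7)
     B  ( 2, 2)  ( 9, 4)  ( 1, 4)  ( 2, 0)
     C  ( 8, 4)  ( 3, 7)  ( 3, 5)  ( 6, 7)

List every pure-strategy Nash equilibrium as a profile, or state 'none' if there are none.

PSNE = {(B,Q), (C,S)}

(A,P): not NE [P1→C gives 8>6; P2→Q gives 9>0]
(A,Q): not NE [P1→B gives 9>8]
(A,R): not NE [P2→Q gives 9>6]
(A,S): not NE [P1→C gives 6>4; P2→Q gives 9>7]
(B,P): not NE [P1→C gives 8>2; P2→R gives 4>2]
(B,Q): NE
(B,R): not NE [P1→C gives 3>1]
(B,S): not NE [P1→C gives 6>2; P2→R gives 4>0]
(C,P): not NE [P2→S gives 7>4]
(C,Q): not NE [P1→B gives 9>3]
(C,R): not NE [P2→S gives 7>5]
(C,S): NE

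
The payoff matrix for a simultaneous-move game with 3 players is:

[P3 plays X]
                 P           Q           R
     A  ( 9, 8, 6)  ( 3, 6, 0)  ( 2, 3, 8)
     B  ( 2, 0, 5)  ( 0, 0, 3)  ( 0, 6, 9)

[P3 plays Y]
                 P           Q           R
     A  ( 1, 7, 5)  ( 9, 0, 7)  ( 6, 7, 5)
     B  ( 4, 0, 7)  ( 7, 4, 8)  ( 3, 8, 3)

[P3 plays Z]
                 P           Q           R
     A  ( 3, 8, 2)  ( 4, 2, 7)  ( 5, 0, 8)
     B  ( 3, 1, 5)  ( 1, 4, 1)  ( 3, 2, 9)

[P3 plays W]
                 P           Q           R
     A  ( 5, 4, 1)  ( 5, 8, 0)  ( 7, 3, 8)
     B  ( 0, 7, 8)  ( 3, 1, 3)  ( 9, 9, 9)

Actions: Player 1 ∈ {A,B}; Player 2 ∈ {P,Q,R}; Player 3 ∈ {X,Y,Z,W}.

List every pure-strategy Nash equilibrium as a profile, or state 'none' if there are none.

Nash profiles: (A,P,X), (B,R,W)

(A,P,X): NE
(A,P,Y): not NE [P1→B gives 4>1; P3→X gives 6>5]
(A,P,Z): not NE [P3→X gives 6>2]
(A,P,W): not NE [P2→Q gives 8>4; P3→X gives 6>1]
(A,Q,X): not NE [P2→P gives 8>6; P3→Z gives 7>0]
(A,Q,Y): not NE [P2→R gives 7>0]
(A,Q,Z): not NE [P2→P gives 8>2]
(A,Q,W): not NE [P3→Z gives 7>0]
(A,R,X): not NE [P2→P gives 8>3]
(A,R,Y): not NE [P3→W gives 8>5]
(A,R,Z): not NE [P2→P gives 8>0]
(A,R,W): not NE [P1→B gives 9>7; P2→Q gives 8>3]
(B,P,X): not NE [P1→A gives 9>2; P2→R gives 6>0; P3→W gives 8>5]
(B,P,Y): not NE [P2→R gives 8>0; P3→W gives 8>7]
(B,P,Z): not NE [P2→Q gives 4>1; P3→W gives 8>5]
(B,P,W): not NE [P1→A gives 5>0; P2→R gives 9>7]
(B,Q,X): not NE [P1→A gives 3>0; P2→R gives 6>0; P3→Y gives 8>3]
(B,Q,Y): not NE [P1→A gives 9>7; P2→R gives 8>4]
(B,Q,Z): not NE [P1→A gives 4>1; P3→Y gives 8>1]
(B,Q,W): not NE [P1→A gives 5>3; P2→R gives 9>1; P3→Y gives 8>3]
(B,R,X): not NE [P1→A gives 2>0]
(B,R,Y): not NE [P1→A gives 6>3; P3→W gives 9>3]
(B,R,Z): not NE [P1→A gives 5>3; P2→Q gives 4>2]
(B,R,W): NE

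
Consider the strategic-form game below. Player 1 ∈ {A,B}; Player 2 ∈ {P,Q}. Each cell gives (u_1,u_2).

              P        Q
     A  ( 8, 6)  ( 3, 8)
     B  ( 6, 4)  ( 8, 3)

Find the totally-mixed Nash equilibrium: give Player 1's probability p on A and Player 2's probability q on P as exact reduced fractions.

P1 indiff ⇒ q·8+(1-q)·3 = q·6+(1-q)·8 ⇒ q(2) = (1-q)(5) ⇒ q = 5/7
P2 indiff ⇒ p·6+(1-p)·4 = p·8+(1-p)·3 ⇒ p(-2) = (1-p)(-1) ⇒ p = 1/3

P1 mixes 1/3 on A; P2 mixes 5/7 on P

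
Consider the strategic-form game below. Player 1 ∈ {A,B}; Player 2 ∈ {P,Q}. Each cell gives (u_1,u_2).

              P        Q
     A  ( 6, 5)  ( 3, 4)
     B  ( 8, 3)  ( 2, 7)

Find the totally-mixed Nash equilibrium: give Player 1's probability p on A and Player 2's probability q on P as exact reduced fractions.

p=4/5, q=1/3

P1 indiff ⇒ q·6+(1-q)·3 = q·8+(1-q)·2 ⇒ q(-2) = (1-q)(-1) ⇒ q = 1/3
P2 indiff ⇒ p·5+(1-p)·3 = p·4+(1-p)·7 ⇒ p(1) = (1-p)(4) ⇒ p = 4/5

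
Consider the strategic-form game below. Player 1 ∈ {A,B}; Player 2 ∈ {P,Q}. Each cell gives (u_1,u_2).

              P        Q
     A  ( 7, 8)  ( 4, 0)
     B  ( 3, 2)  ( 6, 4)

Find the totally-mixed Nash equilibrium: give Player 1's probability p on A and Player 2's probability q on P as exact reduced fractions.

(p,q) = (1/5, 1/3)

P1 indiff ⇒ q·7+(1-q)·4 = q·3+(1-q)·6 ⇒ q(4) = (1-q)(2) ⇒ q = 1/3
P2 indiff ⇒ p·8+(1-p)·2 = p·0+(1-p)·4 ⇒ p(8) = (1-p)(2) ⇒ p = 1/5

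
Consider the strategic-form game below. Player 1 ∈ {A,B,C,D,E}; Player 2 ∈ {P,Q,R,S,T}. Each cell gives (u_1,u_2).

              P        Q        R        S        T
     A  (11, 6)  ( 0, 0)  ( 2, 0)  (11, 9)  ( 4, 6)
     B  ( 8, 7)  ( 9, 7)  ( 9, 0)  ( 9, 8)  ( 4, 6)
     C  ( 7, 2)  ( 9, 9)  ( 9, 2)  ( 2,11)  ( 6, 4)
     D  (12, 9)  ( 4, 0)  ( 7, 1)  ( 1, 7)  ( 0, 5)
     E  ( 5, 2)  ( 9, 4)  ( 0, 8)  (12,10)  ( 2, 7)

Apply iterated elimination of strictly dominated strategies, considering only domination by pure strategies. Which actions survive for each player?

IESDS → P1:{A,D,E} P2:{P,S}

P2 drop Q (S beats it: A:9>0 B:8>7 C:11>9 D:7>0 E:10>4)
P2 drop R (S beats it: A:9>0 B:8>0 C:11>2 D:7>1 E:10>8)
P2 drop T (S beats it: A:9>6 B:8>6 C:11>4 D:7>5 E:10>7)
P1 drop B (A beats it: P:11>8 S:11>9)
P1 drop C (A beats it: P:11>7 S:11>2)
P1→{A,D,E} P2→{P,S}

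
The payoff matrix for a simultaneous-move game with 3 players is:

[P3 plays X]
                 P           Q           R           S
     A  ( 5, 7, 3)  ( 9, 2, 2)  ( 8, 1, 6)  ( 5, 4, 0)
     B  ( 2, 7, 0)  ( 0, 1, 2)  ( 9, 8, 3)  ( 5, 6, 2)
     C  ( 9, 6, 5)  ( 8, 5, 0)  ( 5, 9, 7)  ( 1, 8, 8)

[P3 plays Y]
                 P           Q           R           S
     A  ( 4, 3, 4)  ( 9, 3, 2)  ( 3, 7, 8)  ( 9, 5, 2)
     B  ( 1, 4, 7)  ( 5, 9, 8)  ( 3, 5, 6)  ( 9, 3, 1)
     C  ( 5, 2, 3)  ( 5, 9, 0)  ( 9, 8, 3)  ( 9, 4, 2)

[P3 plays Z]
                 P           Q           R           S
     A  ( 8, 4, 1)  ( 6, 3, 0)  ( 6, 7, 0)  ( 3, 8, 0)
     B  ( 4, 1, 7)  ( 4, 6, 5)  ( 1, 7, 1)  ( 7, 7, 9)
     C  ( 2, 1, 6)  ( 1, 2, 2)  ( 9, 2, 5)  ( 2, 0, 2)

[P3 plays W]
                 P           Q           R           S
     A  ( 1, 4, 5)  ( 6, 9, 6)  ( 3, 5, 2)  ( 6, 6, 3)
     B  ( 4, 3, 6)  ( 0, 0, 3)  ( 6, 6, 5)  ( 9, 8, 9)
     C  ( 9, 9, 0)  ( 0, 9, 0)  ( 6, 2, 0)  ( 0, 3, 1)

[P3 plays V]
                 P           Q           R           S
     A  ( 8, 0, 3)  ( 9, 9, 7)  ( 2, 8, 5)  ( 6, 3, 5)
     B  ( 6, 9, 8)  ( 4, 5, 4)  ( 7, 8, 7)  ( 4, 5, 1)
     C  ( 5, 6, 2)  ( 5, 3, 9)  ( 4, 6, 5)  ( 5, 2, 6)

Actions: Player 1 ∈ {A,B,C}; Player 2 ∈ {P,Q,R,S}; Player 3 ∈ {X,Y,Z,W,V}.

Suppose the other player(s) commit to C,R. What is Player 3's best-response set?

BR_3 = {X}

u_3(X vs C,R) = 7
u_3(Y vs C,R) = 3
u_3(Z vs C,R) = 5
u_3(W vs C,R) = 0
u_3(V vs C,R) = 5
max payoff 7 at {X}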